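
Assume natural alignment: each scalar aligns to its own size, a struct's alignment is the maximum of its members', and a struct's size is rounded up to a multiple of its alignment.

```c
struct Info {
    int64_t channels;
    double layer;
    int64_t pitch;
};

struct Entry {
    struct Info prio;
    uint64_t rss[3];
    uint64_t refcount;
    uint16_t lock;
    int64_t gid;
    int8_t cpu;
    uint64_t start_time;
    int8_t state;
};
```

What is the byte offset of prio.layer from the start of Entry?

Info: 0..8  channels  (8B, 8-aligned); 8..16  layer  (8B, 8-aligned); 16..24  pitch  (8B, 8-aligned); sizeof = 24, alignof = 8
0..24  prio  (24B, 8-aligned)
within Info: layer at 8
0 + 8 = 8

8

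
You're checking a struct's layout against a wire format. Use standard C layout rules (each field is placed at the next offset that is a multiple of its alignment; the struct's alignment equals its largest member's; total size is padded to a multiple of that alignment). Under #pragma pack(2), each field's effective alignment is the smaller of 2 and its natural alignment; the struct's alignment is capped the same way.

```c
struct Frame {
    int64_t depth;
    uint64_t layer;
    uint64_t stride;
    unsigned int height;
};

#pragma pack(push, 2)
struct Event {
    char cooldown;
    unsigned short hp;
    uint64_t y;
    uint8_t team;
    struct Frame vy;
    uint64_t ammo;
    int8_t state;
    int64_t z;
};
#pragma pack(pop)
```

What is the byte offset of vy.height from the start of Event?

Frame: depth at 0 (size 8, align 8) → ends 8; layer at 8 (size 8, align 8) → ends 16; stride at 16 (size 8, align 8) → ends 24; height at 24 (size 4, align 4) → ends 28; tail pad 4 to reach multiple of 8; total 32 bytes, alignment 8
cooldown at 0 (size 1, align 1) → ends 1
pad 1 to align 2 for hp
hp at 2 (size 2, align 2) → ends 4
y at 4 (size 8, align 2) → ends 12
team at 12 (size 1, align 1) → ends 13
pad 1 to align 2 for vy
vy at 14 (size 32, align 2) → ends 46
within Frame: height at 24
14 + 24 = 38

38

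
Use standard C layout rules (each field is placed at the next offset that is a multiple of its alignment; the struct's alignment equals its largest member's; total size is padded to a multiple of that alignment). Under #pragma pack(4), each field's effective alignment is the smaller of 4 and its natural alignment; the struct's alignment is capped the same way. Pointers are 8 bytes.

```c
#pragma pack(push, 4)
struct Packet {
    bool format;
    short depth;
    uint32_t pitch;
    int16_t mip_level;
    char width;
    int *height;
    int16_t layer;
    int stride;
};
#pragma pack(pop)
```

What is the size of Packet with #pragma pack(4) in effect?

format at 0 (size 1, align 1) → ends 1
pad 1 to align 2 for depth
depth at 2 (size 2, align 2) → ends 4
pitch at 4 (size 4, align 4) → ends 8
mip_level at 8 (size 2, align 2) → ends 10
width at 10 (size 1, align 1) → ends 11
pad 1 to align 4 for height
height at 12 (size 8, align 4) → ends 20
layer at 20 (size 2, align 2) → ends 22
pad 2 to align 4 for stride
stride at 24 (size 4, align 4) → ends 28
total 28 bytes, alignment 4

28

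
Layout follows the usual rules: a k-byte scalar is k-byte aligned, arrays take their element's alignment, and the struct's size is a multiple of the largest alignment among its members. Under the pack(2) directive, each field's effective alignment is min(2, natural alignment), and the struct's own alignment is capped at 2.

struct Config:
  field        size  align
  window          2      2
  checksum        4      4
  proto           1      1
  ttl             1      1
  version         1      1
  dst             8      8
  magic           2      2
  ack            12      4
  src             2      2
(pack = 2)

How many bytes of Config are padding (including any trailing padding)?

0..2  window  (2B, 2-aligned)
2..6  checksum  (4B, 2-aligned)
6..7  proto  (1B, 1-aligned)
7..8  ttl  (1B, 1-aligned)
8..9  version  (1B, 1-aligned)
9..10  -- padding (1B)
10..18  dst  (8B, 2-aligned)
18..20  magic  (2B, 2-aligned)
20..32  ack  (12B, 2-aligned)
32..34  src  (2B, 2-aligned)
sizeof = 34, alignof = 2
data bytes 33, size 34 → padding 1

1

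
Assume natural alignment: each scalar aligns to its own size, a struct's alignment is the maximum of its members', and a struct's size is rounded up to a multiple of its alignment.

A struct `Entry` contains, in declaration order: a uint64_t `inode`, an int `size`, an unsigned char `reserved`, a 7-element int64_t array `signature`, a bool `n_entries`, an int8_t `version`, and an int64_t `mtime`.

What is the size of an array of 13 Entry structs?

1144

0..8  inode  (8B, 8-aligned)
8..12  size  (4B, 4-aligned)
12..13  reserved  (1B, 1-aligned)
13..16  -- padding (3B)
16..72  signature  (56B, 8-aligned)
72..73  n_entries  (1B, 1-aligned)
73..74  version  (1B, 1-aligned)
74..80  -- padding (6B)
80..88  mtime  (8B, 8-aligned)
sizeof = 88, alignof = 8
array of 13: 13 × 88 = 1144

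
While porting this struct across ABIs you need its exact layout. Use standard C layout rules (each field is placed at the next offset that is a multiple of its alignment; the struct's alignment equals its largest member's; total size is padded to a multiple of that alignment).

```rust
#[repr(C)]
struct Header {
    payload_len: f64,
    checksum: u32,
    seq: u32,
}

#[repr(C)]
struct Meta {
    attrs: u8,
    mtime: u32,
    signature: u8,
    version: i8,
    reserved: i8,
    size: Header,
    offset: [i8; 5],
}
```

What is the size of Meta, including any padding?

40 bytes

Header: payload_len at 0 (size 8, align 8) → ends 8; checksum at 8 (size 4, align 4) → ends 12; seq at 12 (size 4, align 4) → ends 16; total 16 bytes, alignment 8
attrs at 0 (size 1, align 1) → ends 1
pad 3 to align 4 for mtime
mtime at 4 (size 4, align 4) → ends 8
signature at 8 (size 1, align 1) → ends 9
version at 9 (size 1, align 1) → ends 10
reserved at 10 (size 1, align 1) → ends 11
pad 5 to align 8 for size
size at 16 (size 16, align 8) → ends 32
offset at 32 (size 5, align 1) → ends 37
tail pad 3 to reach multiple of 8
total 40 bytes, alignment 8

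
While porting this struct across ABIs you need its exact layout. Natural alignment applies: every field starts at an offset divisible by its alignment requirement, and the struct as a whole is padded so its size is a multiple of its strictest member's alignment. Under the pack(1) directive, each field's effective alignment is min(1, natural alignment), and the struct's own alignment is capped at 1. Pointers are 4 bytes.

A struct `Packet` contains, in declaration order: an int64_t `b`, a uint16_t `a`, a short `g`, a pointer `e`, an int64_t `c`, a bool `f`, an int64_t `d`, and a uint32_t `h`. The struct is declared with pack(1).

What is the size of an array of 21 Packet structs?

b at 0 (size 8, align 1) → ends 8
a at 8 (size 2, align 1) → ends 10
g at 10 (size 2, align 1) → ends 12
e at 12 (size 4, align 1) → ends 16
c at 16 (size 8, align 1) → ends 24
f at 24 (size 1, align 1) → ends 25
d at 25 (size 8, align 1) → ends 33
h at 33 (size 4, align 1) → ends 37
total 37 bytes, alignment 1
array of 21: 21 × 37 = 777

777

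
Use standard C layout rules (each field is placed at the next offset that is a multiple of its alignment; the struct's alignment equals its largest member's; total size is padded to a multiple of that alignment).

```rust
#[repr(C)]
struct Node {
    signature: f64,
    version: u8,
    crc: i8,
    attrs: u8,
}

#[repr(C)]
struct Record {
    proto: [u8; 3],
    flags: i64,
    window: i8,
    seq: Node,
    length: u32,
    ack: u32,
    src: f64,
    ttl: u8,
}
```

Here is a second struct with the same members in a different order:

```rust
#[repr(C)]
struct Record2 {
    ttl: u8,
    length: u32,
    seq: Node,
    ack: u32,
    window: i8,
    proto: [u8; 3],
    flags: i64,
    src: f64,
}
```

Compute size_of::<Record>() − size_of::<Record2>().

16

Node: @0: signature [8B, align 8] → 8; @8: version [1B, align 1] → 9; @9: crc [1B, align 1] → 10; @10: attrs [1B, align 1] → 11; +5 tail pad (align 8); size 16, align 8
@0: proto [3B, align 1] → 3
+5 pad (align 8)
@8: flags [8B, align 8] → 16
@16: window [1B, align 1] → 17
+7 pad (align 8)
@24: seq [16B, align 8] → 40
@40: length [4B, align 4] → 44
@44: ack [4B, align 4] → 48
@48: src [8B, align 8] → 56
@56: ttl [1B, align 1] → 57
+7 tail pad (align 8)
size 64, align 8
— Record2 —
@0: ttl [1B, align 1] → 1
+3 pad (align 4)
@4: length [4B, align 4] → 8
@8: seq [16B, align 8] → 24
@24: ack [4B, align 4] → 28
@28: window [1B, align 1] → 29
@29: proto [3B, align 1] → 32
@32: flags [8B, align 8] → 40
@40: src [8B, align 8] → 48
size 48, align 8
64 − 48 = 16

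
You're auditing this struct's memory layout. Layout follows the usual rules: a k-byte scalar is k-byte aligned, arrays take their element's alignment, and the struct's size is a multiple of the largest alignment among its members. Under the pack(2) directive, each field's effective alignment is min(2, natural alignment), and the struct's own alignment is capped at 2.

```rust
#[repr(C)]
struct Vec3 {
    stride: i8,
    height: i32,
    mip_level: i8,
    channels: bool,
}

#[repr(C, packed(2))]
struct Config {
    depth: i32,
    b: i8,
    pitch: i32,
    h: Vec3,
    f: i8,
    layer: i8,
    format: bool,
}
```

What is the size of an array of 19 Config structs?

494

Vec3: stride at 0 (size 1, align 1) → ends 1; pad 3 to align 4 for height; height at 4 (size 4, align 4) → ends 8; mip_level at 8 (size 1, align 1) → ends 9; channels at 9 (size 1, align 1) → ends 10; tail pad 2 to reach multiple of 4; total 12 bytes, alignment 4
depth at 0 (size 4, align 2) → ends 4
b at 4 (size 1, align 1) → ends 5
pad 1 to align 2 for pitch
pitch at 6 (size 4, align 2) → ends 10
h at 10 (size 12, align 2) → ends 22
f at 22 (size 1, align 1) → ends 23
layer at 23 (size 1, align 1) → ends 24
format at 24 (size 1, align 1) → ends 25
tail pad 1 to reach multiple of 2
total 26 bytes, alignment 2
array of 19: 19 × 26 = 494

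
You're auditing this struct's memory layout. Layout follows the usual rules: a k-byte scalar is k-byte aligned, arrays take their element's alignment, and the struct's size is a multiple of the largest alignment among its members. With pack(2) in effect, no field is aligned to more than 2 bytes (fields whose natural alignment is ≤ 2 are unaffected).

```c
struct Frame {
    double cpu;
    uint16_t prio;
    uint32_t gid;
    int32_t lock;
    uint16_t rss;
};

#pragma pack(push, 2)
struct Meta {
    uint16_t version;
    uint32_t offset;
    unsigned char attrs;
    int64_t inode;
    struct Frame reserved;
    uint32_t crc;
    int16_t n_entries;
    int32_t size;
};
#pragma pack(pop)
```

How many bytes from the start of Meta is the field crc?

Frame: @0: cpu [8B, align 8] → 8; @8: prio [2B, align 2] → 10; +2 pad (align 4); @12: gid [4B, align 4] → 16; @16: lock [4B, align 4] → 20; @20: rss [2B, align 2] → 22; +2 tail pad (align 8); size 24, align 8
@0: version [2B, align 2] → 2
@2: offset [4B, align 2] → 6
@6: attrs [1B, align 1] → 7
+1 pad (align 2)
@8: inode [8B, align 2] → 16
@16: reserved [24B, align 2] → 40
@40: crc [4B, align 2] → 44

40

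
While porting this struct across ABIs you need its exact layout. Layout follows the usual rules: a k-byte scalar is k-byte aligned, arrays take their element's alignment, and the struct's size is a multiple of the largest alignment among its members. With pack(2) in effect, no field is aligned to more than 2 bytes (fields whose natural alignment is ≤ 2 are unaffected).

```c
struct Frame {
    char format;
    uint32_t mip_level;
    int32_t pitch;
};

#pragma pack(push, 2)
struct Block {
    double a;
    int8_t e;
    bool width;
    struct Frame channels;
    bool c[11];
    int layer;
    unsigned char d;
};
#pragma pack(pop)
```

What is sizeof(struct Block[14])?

Frame: @0: format [1B, align 1] → 1; +3 pad (align 4); @4: mip_level [4B, align 4] → 8; @8: pitch [4B, align 4] → 12; size 12, align 4
@0: a [8B, align 2] → 8
@8: e [1B, align 1] → 9
@9: width [1B, align 1] → 10
@10: channels [12B, align 2] → 22
@22: c [11B, align 1] → 33
+1 pad (align 2)
@34: layer [4B, align 2] → 38
@38: d [1B, align 1] → 39
+1 tail pad (align 2)
size 40, align 2
array of 14: 14 × 40 = 560

560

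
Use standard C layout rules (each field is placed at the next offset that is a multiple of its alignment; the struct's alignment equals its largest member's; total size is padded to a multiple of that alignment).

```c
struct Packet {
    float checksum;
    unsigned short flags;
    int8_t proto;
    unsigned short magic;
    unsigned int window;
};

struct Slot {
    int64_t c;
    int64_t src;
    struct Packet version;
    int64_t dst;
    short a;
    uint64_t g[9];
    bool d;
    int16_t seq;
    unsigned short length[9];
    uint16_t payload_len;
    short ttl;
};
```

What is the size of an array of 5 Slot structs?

Packet: checksum at 0 (size 4, align 4) → ends 4; flags at 4 (size 2, align 2) → ends 6; proto at 6 (size 1, align 1) → ends 7; pad 1 to align 2 for magic; magic at 8 (size 2, align 2) → ends 10; pad 2 to align 4 for window; window at 12 (size 4, align 4) → ends 16; total 16 bytes, alignment 4
c at 0 (size 8, align 8) → ends 8
src at 8 (size 8, align 8) → ends 16
version at 16 (size 16, align 4) → ends 32
dst at 32 (size 8, align 8) → ends 40
a at 40 (size 2, align 2) → ends 42
pad 6 to align 8 for g
g at 48 (size 72, align 8) → ends 120
d at 120 (size 1, align 1) → ends 121
pad 1 to align 2 for seq
seq at 122 (size 2, align 2) → ends 124
length at 124 (size 18, align 2) → ends 142
payload_len at 142 (size 2, align 2) → ends 144
ttl at 144 (size 2, align 2) → ends 146
tail pad 6 to reach multiple of 8
total 152 bytes, alignment 8
array of 5: 5 × 152 = 760

760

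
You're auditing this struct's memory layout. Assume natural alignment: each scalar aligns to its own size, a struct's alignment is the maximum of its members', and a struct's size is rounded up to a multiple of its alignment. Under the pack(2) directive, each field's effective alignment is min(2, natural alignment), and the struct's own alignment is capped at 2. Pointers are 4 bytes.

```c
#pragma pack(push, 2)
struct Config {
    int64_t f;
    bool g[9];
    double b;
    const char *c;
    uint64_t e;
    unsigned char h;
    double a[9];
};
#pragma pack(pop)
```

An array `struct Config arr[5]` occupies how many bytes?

f at 0 (size 8, align 2) → ends 8
g at 8 (size 9, align 1) → ends 17
pad 1 to align 2 for b
b at 18 (size 8, align 2) → ends 26
c at 26 (size 4, align 2) → ends 30
e at 30 (size 8, align 2) → ends 38
h at 38 (size 1, align 1) → ends 39
pad 1 to align 2 for a
a at 40 (size 72, align 2) → ends 112
total 112 bytes, alignment 2
array of 5: 5 × 112 = 560

560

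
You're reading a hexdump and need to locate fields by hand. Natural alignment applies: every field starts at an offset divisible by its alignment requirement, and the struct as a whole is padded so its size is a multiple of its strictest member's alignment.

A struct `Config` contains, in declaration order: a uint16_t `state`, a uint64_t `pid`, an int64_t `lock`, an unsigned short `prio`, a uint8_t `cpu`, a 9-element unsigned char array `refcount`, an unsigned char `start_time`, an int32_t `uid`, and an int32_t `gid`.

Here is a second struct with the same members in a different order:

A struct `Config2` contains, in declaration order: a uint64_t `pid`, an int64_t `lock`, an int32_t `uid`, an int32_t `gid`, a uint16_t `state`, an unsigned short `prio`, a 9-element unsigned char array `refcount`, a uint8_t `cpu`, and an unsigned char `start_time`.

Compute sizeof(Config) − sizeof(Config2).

0..2  state  (2B, 2-aligned)
2..8  -- padding (6B)
8..16  pid  (8B, 8-aligned)
16..24  lock  (8B, 8-aligned)
24..26  prio  (2B, 2-aligned)
26..27  cpu  (1B, 1-aligned)
27..36  refcount  (9B, 1-aligned)
36..37  start_time  (1B, 1-aligned)
37..40  -- padding (3B)
40..44  uid  (4B, 4-aligned)
44..48  gid  (4B, 4-aligned)
sizeof = 48, alignof = 8
— Config2 —
0..8  pid  (8B, 8-aligned)
8..16  lock  (8B, 8-aligned)
16..20  uid  (4B, 4-aligned)
20..24  gid  (4B, 4-aligned)
24..26  state  (2B, 2-aligned)
26..28  prio  (2B, 2-aligned)
28..37  refcount  (9B, 1-aligned)
37..38  cpu  (1B, 1-aligned)
38..39  start_time  (1B, 1-aligned)
39..40  -- tail padding (1B)
sizeof = 40, alignof = 8
48 − 40 = 8

8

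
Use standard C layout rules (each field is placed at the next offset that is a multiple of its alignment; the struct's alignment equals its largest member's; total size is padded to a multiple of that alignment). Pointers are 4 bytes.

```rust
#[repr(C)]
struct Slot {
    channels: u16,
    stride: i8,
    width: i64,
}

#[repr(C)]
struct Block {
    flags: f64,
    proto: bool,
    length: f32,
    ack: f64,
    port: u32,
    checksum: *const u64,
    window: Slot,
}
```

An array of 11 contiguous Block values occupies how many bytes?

Slot: channels at 0 (size 2, align 2) → ends 2; stride at 2 (size 1, align 1) → ends 3; pad 5 to align 8 for width; width at 8 (size 8, align 8) → ends 16; total 16 bytes, alignment 8
flags at 0 (size 8, align 8) → ends 8
proto at 8 (size 1, align 1) → ends 9
pad 3 to align 4 for length
length at 12 (size 4, align 4) → ends 16
ack at 16 (size 8, align 8) → ends 24
port at 24 (size 4, align 4) → ends 28
checksum at 28 (size 4, align 4) → ends 32
window at 32 (size 16, align 8) → ends 48
total 48 bytes, alignment 8
array of 11: 11 × 48 = 528

528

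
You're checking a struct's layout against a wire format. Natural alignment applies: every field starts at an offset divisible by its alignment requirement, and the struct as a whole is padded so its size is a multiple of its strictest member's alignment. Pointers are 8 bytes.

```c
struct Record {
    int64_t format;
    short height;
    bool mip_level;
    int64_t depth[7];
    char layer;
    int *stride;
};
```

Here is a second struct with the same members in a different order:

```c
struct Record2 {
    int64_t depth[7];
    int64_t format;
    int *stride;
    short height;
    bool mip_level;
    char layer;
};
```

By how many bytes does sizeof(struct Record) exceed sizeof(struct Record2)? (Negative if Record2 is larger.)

format at 0 (size 8, align 8) → ends 8
height at 8 (size 2, align 2) → ends 10
mip_level at 10 (size 1, align 1) → ends 11
pad 5 to align 8 for depth
depth at 16 (size 56, align 8) → ends 72
layer at 72 (size 1, align 1) → ends 73
pad 7 to align 8 for stride
stride at 80 (size 8, align 8) → ends 88
total 88 bytes, alignment 8
— Record2 —
depth at 0 (size 56, align 8) → ends 56
format at 56 (size 8, align 8) → ends 64
stride at 64 (size 8, align 8) → ends 72
height at 72 (size 2, align 2) → ends 74
mip_level at 74 (size 1, align 1) → ends 75
layer at 75 (size 1, align 1) → ends 76
tail pad 4 to reach multiple of 8
total 80 bytes, alignment 8
88 − 80 = 8

8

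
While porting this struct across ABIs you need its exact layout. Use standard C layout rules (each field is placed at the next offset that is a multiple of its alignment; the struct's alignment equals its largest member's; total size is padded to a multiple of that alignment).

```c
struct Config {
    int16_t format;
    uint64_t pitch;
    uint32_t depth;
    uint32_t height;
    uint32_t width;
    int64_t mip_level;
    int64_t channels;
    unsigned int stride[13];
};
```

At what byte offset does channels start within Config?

@0: format [2B, align 2] → 2
+6 pad (align 8)
@8: pitch [8B, align 8] → 16
@16: depth [4B, align 4] → 20
@20: height [4B, align 4] → 24
@24: width [4B, align 4] → 28
+4 pad (align 8)
@32: mip_level [8B, align 8] → 40
@40: channels [8B, align 8] → 48

40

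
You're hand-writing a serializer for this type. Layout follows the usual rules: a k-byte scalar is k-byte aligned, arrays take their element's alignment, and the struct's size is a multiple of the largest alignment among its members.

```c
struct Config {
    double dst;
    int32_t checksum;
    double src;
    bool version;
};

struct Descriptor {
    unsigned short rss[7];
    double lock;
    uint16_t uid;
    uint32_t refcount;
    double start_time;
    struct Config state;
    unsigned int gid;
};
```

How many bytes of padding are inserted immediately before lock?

Config: 0..8  dst  (8B, 8-aligned); 8..12  checksum  (4B, 4-aligned); 12..16  -- padding (4B); 16..24  src  (8B, 8-aligned); 24..25  version  (1B, 1-aligned); 25..32  -- tail padding (7B); sizeof = 32, alignof = 8
0..14  rss  (14B, 2-aligned)
14..16  -- padding (2B)
16..24  lock  (8B, 8-aligned)

2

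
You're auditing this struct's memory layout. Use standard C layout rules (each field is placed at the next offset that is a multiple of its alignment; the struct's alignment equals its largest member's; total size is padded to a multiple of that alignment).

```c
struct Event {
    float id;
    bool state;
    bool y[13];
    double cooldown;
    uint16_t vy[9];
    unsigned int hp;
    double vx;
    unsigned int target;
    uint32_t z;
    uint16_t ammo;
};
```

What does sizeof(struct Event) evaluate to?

id at 0 (size 4, align 4) → ends 4
state at 4 (size 1, align 1) → ends 5
y at 5 (size 13, align 1) → ends 18
pad 6 to align 8 for cooldown
cooldown at 24 (size 8, align 8) → ends 32
vy at 32 (size 18, align 2) → ends 50
pad 2 to align 4 for hp
hp at 52 (size 4, align 4) → ends 56
vx at 56 (size 8, align 8) → ends 64
target at 64 (size 4, align 4) → ends 68
z at 68 (size 4, align 4) → ends 72
ammo at 72 (size 2, align 2) → ends 74
tail pad 6 to reach multiple of 8
total 80 bytes, alignment 8

80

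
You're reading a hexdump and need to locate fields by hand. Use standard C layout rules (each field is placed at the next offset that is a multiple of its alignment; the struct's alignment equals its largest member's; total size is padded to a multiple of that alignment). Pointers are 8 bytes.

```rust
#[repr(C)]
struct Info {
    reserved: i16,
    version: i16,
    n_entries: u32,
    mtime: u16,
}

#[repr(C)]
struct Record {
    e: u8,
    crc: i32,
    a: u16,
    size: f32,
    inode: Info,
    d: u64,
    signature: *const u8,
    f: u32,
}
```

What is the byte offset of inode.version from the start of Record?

Info: @0: reserved [2B, align 2] → 2; @2: version [2B, align 2] → 4; @4: n_entries [4B, align 4] → 8; @8: mtime [2B, align 2] → 10; +2 tail pad (align 4); size 12, align 4
@0: e [1B, align 1] → 1
+3 pad (align 4)
@4: crc [4B, align 4] → 8
@8: a [2B, align 2] → 10
+2 pad (align 4)
@12: size [4B, align 4] → 16
@16: inode [12B, align 4] → 28
within Info: version at 2
16 + 2 = 18

18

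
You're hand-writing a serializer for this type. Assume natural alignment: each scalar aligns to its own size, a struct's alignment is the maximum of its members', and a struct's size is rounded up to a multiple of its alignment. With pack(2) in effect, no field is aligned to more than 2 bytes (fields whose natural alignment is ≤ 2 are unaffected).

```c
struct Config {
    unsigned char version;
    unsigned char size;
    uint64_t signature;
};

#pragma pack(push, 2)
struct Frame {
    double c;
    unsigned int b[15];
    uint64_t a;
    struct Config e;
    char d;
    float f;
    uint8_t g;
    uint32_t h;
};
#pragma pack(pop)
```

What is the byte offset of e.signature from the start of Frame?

84

Config: version at 0 (size 1, align 1) → ends 1; size at 1 (size 1, align 1) → ends 2; pad 6 to align 8 for signature; signature at 8 (size 8, align 8) → ends 16; total 16 bytes, alignment 8
c at 0 (size 8, align 2) → ends 8
b at 8 (size 60, align 2) → ends 68
a at 68 (size 8, align 2) → ends 76
e at 76 (size 16, align 2) → ends 92
within Config: signature at 8
76 + 8 = 84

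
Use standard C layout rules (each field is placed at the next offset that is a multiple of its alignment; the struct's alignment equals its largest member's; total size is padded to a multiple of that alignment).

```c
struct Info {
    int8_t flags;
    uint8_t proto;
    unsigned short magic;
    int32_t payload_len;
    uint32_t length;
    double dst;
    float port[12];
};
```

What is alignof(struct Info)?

member alignments: flags=1, proto=1, magic=2, payload_len=4, length=4, dst=8, port=4
max = 8

8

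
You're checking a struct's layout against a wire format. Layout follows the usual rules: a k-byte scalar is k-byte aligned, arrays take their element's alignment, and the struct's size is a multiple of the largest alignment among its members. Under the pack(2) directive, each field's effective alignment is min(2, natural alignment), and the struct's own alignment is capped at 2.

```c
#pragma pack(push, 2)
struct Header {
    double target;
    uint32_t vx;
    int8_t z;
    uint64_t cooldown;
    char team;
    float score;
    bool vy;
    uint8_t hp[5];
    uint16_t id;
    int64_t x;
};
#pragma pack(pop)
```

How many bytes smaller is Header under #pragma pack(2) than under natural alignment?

4

natural layout:
  @0: target [8B, align 8] → 8
  @8: vx [4B, align 4] → 12
  @12: z [1B, align 1] → 13
  +3 pad (align 8)
  @16: cooldown [8B, align 8] → 24
  @24: team [1B, align 1] → 25
  +3 pad (align 4)
  @28: score [4B, align 4] → 32
  @32: vy [1B, align 1] → 33
  @33: hp [5B, align 1] → 38
  @38: id [2B, align 2] → 40
  @40: x [8B, align 8] → 48
  size 48, align 8
packed(2) layout:
  @0: target [8B, align 2] → 8
  @8: vx [4B, align 2] → 12
  @12: z [1B, align 1] → 13
  +1 pad (align 2)
  @14: cooldown [8B, align 2] → 22
  @22: team [1B, align 1] → 23
  +1 pad (align 2)
  @24: score [4B, align 2] → 28
  @28: vy [1B, align 1] → 29
  @29: hp [5B, align 1] → 34
  @34: id [2B, align 2] → 36
  @36: x [8B, align 2] → 44
  size 44, align 2
48 − 44 = 4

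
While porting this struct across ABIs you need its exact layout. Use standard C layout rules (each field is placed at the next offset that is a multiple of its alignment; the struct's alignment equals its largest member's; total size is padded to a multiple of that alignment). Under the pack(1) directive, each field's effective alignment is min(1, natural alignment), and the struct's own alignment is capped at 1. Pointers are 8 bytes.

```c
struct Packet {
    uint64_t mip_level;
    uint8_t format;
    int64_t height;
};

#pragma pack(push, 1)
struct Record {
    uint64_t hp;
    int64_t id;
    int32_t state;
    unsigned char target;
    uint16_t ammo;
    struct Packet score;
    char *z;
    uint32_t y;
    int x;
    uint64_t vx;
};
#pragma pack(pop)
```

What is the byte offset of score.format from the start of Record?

31

Packet: mip_level at 0 (size 8, align 8) → ends 8; format at 8 (size 1, align 1) → ends 9; pad 7 to align 8 for height; height at 16 (size 8, align 8) → ends 24; total 24 bytes, alignment 8
hp at 0 (size 8, align 1) → ends 8
id at 8 (size 8, align 1) → ends 16
state at 16 (size 4, align 1) → ends 20
target at 20 (size 1, align 1) → ends 21
ammo at 21 (size 2, align 1) → ends 23
score at 23 (size 24, align 1) → ends 47
within Packet: format at 8
23 + 8 = 31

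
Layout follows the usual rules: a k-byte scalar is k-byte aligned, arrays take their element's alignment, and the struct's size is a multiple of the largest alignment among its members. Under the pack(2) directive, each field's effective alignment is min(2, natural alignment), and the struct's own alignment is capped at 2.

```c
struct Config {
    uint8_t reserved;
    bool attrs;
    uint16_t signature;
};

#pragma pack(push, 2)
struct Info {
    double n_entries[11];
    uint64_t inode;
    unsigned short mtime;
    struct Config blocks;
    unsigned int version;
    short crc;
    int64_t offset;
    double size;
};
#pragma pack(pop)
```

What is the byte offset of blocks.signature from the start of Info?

Config: reserved at 0 (size 1, align 1) → ends 1; attrs at 1 (size 1, align 1) → ends 2; signature at 2 (size 2, align 2) → ends 4; total 4 bytes, alignment 2
n_entries at 0 (size 88, align 2) → ends 88
inode at 88 (size 8, align 2) → ends 96
mtime at 96 (size 2, align 2) → ends 98
blocks at 98 (size 4, align 2) → ends 102
within Config: signature at 2
98 + 2 = 100

100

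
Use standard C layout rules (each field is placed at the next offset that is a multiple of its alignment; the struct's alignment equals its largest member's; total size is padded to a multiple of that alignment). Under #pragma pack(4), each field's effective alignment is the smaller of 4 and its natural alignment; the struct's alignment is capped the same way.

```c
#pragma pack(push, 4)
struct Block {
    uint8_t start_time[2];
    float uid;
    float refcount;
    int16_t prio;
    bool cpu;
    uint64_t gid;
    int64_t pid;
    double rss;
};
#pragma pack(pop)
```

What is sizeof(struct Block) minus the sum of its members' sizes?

@0: start_time [2B, align 1] → 2
+2 pad (align 4)
@4: uid [4B, align 4] → 8
@8: refcount [4B, align 4] → 12
@12: prio [2B, align 2] → 14
@14: cpu [1B, align 1] → 15
+1 pad (align 4)
@16: gid [8B, align 4] → 24
@24: pid [8B, align 4] → 32
@32: rss [8B, align 4] → 40
size 40, align 4
data bytes 37, size 40 → padding 3

3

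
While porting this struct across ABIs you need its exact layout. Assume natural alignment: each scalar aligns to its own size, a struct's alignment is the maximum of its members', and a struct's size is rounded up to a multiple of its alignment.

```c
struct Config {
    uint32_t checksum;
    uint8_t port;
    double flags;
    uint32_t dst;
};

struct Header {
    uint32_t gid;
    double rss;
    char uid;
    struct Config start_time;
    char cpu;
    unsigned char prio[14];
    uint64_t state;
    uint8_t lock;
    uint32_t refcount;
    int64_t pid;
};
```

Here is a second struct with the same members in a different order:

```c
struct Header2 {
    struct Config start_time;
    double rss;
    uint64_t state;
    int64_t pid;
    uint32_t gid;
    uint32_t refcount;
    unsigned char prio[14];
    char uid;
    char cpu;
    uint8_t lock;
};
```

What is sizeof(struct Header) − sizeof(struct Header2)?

Config: 0..4  checksum  (4B, 4-aligned); 4..5  port  (1B, 1-aligned); 5..8  -- padding (3B); 8..16  flags  (8B, 8-aligned); 16..20  dst  (4B, 4-aligned); 20..24  -- tail padding (4B); sizeof = 24, alignof = 8
0..4  gid  (4B, 4-aligned)
4..8  -- padding (4B)
8..16  rss  (8B, 8-aligned)
16..17  uid  (1B, 1-aligned)
17..24  -- padding (7B)
24..48  start_time  (24B, 8-aligned)
48..49  cpu  (1B, 1-aligned)
49..63  prio  (14B, 1-aligned)
63..64  -- padding (1B)
64..72  state  (8B, 8-aligned)
72..73  lock  (1B, 1-aligned)
73..76  -- padding (3B)
76..80  refcount  (4B, 4-aligned)
80..88  pid  (8B, 8-aligned)
sizeof = 88, alignof = 8
— Header2 —
0..24  start_time  (24B, 8-aligned)
24..32  rss  (8B, 8-aligned)
32..40  state  (8B, 8-aligned)
40..48  pid  (8B, 8-aligned)
48..52  gid  (4B, 4-aligned)
52..56  refcount  (4B, 4-aligned)
56..70  prio  (14B, 1-aligned)
70..71  uid  (1B, 1-aligned)
71..72  cpu  (1B, 1-aligned)
72..73  lock  (1B, 1-aligned)
73..80  -- tail padding (7B)
sizeof = 80, alignof = 8
88 − 80 = 8

8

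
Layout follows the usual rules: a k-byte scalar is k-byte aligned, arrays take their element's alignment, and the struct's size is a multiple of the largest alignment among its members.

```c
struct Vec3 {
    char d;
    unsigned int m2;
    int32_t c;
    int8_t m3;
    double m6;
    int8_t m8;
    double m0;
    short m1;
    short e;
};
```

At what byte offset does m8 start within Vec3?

24

d at 0 (size 1, align 1) → ends 1
pad 3 to align 4 for m2
m2 at 4 (size 4, align 4) → ends 8
c at 8 (size 4, align 4) → ends 12
m3 at 12 (size 1, align 1) → ends 13
pad 3 to align 8 for m6
m6 at 16 (size 8, align 8) → ends 24
m8 at 24 (size 1, align 1) → ends 25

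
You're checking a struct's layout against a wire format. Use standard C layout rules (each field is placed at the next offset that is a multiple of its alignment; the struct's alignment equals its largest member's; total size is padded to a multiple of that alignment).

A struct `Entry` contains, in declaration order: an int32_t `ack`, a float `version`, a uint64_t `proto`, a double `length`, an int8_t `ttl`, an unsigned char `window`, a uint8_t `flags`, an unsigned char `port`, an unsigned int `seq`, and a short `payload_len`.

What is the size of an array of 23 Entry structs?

@0: ack [4B, align 4] → 4
@4: version [4B, align 4] → 8
@8: proto [8B, align 8] → 16
@16: length [8B, align 8] → 24
@24: ttl [1B, align 1] → 25
@25: window [1B, align 1] → 26
@26: flags [1B, align 1] → 27
@27: port [1B, align 1] → 28
@28: seq [4B, align 4] → 32
@32: payload_len [2B, align 2] → 34
+6 tail pad (align 8)
size 40, align 8
array of 23: 23 × 40 = 920

920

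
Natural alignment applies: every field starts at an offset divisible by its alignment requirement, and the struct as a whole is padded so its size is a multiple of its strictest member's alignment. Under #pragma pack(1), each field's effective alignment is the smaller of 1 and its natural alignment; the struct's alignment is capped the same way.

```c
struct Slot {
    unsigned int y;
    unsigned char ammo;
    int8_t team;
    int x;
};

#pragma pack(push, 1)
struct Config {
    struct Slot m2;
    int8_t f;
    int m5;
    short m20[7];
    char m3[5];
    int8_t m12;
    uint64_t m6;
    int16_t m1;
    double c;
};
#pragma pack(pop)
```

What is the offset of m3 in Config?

31

Slot: y at 0 (size 4, align 4) → ends 4; ammo at 4 (size 1, align 1) → ends 5; team at 5 (size 1, align 1) → ends 6; pad 2 to align 4 for x; x at 8 (size 4, align 4) → ends 12; total 12 bytes, alignment 4
m2 at 0 (size 12, align 1) → ends 12
f at 12 (size 1, align 1) → ends 13
m5 at 13 (size 4, align 1) → ends 17
m20 at 17 (size 14, align 1) → ends 31
m3 at 31 (size 5, align 1) → ends 36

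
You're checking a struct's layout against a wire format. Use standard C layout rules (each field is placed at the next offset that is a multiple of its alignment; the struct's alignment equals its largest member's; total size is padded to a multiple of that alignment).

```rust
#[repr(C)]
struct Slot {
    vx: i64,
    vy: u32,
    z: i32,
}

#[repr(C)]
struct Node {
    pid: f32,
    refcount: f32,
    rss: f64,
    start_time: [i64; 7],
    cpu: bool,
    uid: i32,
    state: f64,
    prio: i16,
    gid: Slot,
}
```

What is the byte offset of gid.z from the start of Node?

108

Slot: 0..8  vx  (8B, 8-aligned); 8..12  vy  (4B, 4-aligned); 12..16  z  (4B, 4-aligned); sizeof = 16, alignof = 8
0..4  pid  (4B, 4-aligned)
4..8  refcount  (4B, 4-aligned)
8..16  rss  (8B, 8-aligned)
16..72  start_time  (56B, 8-aligned)
72..73  cpu  (1B, 1-aligned)
73..76  -- padding (3B)
76..80  uid  (4B, 4-aligned)
80..88  state  (8B, 8-aligned)
88..90  prio  (2B, 2-aligned)
90..96  -- padding (6B)
96..112  gid  (16B, 8-aligned)
within Slot: z at 12
96 + 12 = 108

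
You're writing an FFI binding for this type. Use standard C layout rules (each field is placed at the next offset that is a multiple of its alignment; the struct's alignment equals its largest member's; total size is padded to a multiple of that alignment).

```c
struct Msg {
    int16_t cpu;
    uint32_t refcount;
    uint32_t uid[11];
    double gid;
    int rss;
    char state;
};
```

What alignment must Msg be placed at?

member alignments: cpu=2, refcount=4, uid=4, gid=8, rss=4, state=1
max = 8

8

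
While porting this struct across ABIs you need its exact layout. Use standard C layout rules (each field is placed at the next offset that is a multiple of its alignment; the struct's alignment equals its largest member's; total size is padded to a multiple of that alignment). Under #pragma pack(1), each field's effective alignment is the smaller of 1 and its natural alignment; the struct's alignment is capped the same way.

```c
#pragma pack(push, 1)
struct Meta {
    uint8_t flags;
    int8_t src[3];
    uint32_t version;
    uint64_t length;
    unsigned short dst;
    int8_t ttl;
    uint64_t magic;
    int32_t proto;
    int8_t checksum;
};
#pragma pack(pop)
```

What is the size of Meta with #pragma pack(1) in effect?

flags at 0 (size 1, align 1) → ends 1
src at 1 (size 3, align 1) → ends 4
version at 4 (size 4, align 1) → ends 8
length at 8 (size 8, align 1) → ends 16
dst at 16 (size 2, align 1) → ends 18
ttl at 18 (size 1, align 1) → ends 19
magic at 19 (size 8, align 1) → ends 27
proto at 27 (size 4, align 1) → ends 31
checksum at 31 (size 1, align 1) → ends 32
total 32 bytes, alignment 1

32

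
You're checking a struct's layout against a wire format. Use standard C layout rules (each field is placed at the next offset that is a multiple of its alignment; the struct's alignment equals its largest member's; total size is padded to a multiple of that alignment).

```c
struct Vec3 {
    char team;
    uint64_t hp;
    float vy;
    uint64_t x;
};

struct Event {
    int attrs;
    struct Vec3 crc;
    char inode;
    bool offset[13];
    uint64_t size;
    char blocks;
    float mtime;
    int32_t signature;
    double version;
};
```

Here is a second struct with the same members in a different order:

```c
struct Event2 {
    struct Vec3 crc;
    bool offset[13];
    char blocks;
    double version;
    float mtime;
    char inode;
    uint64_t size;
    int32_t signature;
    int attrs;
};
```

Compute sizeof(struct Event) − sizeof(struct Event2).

Vec3: @0: team [1B, align 1] → 1; +7 pad (align 8); @8: hp [8B, align 8] → 16; @16: vy [4B, align 4] → 20; +4 pad (align 8); @24: x [8B, align 8] → 32; size 32, align 8
@0: attrs [4B, align 4] → 4
+4 pad (align 8)
@8: crc [32B, align 8] → 40
@40: inode [1B, align 1] → 41
@41: offset [13B, align 1] → 54
+2 pad (align 8)
@56: size [8B, align 8] → 64
@64: blocks [1B, align 1] → 65
+3 pad (align 4)
@68: mtime [4B, align 4] → 72
@72: signature [4B, align 4] → 76
+4 pad (align 8)
@80: version [8B, align 8] → 88
size 88, align 8
— Event2 —
@0: crc [32B, align 8] → 32
@32: offset [13B, align 1] → 45
@45: blocks [1B, align 1] → 46
+2 pad (align 8)
@48: version [8B, align 8] → 56
@56: mtime [4B, align 4] → 60
@60: inode [1B, align 1] → 61
+3 pad (align 8)
@64: size [8B, align 8] → 72
@72: signature [4B, align 4] → 76
@76: attrs [4B, align 4] → 80
size 80, align 8
88 − 80 = 8

8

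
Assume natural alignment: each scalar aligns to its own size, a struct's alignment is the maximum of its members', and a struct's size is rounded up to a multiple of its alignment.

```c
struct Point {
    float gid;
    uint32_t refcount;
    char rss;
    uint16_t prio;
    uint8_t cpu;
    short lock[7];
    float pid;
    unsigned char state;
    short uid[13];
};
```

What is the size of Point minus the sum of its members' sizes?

@0: gid [4B, align 4] → 4
@4: refcount [4B, align 4] → 8
@8: rss [1B, align 1] → 9
+1 pad (align 2)
@10: prio [2B, align 2] → 12
@12: cpu [1B, align 1] → 13
+1 pad (align 2)
@14: lock [14B, align 2] → 28
@28: pid [4B, align 4] → 32
@32: state [1B, align 1] → 33
+1 pad (align 2)
@34: uid [26B, align 2] → 60
size 60, align 4
data bytes 57, size 60 → padding 3

3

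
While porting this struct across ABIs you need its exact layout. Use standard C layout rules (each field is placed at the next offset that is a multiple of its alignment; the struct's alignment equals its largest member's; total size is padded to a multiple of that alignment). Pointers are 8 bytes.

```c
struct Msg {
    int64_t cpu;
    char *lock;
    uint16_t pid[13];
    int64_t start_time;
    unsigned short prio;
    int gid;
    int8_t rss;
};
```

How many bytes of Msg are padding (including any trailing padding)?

15

cpu at 0 (size 8, align 8) → ends 8
lock at 8 (size 8, align 8) → ends 16
pid at 16 (size 26, align 2) → ends 42
pad 6 to align 8 for start_time
start_time at 48 (size 8, align 8) → ends 56
prio at 56 (size 2, align 2) → ends 58
pad 2 to align 4 for gid
gid at 60 (size 4, align 4) → ends 64
rss at 64 (size 1, align 1) → ends 65
tail pad 7 to reach multiple of 8
total 72 bytes, alignment 8
data bytes 57, size 72 → padding 15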